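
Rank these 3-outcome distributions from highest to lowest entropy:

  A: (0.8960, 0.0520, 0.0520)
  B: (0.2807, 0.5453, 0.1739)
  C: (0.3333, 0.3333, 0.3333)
C > B > A

Key insight: Entropy is maximized by uniform distributions and minimized by concentrated distributions.

- Uniform distributions have maximum entropy log₂(3) = 1.5850 bits
- The more "peaked" or concentrated a distribution, the lower its entropy

Entropies:
  H(A) = 0.5855 bits
  H(B) = 1.4304 bits
  H(C) = 1.5850 bits

Ranking: C > B > A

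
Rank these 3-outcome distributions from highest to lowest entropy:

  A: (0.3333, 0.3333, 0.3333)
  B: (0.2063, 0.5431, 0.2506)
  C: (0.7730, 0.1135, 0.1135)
A > B > C

Key insight: Entropy is maximized by uniform distributions and minimized by concentrated distributions.

- Uniform distributions have maximum entropy log₂(3) = 1.5850 bits
- The more "peaked" or concentrated a distribution, the lower its entropy

Entropies:
  H(A) = 1.5850 bits
  H(B) = 1.4485 bits
  H(C) = 0.9997 bits

Ranking: A > B > C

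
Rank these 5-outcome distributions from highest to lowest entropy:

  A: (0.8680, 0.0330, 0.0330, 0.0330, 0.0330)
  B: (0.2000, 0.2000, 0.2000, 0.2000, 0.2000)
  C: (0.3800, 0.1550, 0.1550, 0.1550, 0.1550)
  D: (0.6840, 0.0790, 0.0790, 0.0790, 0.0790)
B > C > D > A

Key insight: Entropy is maximized by uniform distributions and minimized by concentrated distributions.

Entropies:
  H(A) = 0.8269 bits
  H(B) = 2.3219 bits
  H(C) = 2.1980 bits
  H(D) = 1.5320 bits

Ranking: B > C > D > A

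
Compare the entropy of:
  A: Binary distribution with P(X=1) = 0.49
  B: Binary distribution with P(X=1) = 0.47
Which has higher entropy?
A

For binary distributions, entropy is maximized at p=0.5 and decreases as p moves toward 0 or 1.

H(A) = H(0.49) = 0.9997 bits
H(B) = H(0.47) = 0.9974 bits

Distribution A (p=0.49) is closer to uniform (p=0.5), so it has higher entropy.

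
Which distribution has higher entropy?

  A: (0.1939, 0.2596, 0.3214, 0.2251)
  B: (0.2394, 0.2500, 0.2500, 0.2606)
B

Both distributions are close to uniform, making this a harder comparison.

H(A) = 1.9745 bits
H(B) = 1.9994 bits

The distribution closer to uniform has higher entropy.
Answer: B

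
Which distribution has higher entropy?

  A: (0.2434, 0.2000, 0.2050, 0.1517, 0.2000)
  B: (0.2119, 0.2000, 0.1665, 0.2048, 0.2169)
B

Both distributions are close to uniform, making this a harder comparison.

H(A) = 2.3063 bits
H(B) = 2.3160 bits

The distribution closer to uniform has higher entropy.
Answer: B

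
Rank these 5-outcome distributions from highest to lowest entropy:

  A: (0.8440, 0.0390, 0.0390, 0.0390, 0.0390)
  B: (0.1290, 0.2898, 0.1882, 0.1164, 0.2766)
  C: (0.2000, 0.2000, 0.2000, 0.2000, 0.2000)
C > B > A

Key insight: Entropy is maximized by uniform distributions and minimized by concentrated distributions.

- Uniform distributions have maximum entropy log₂(5) = 2.3219 bits
- The more "peaked" or concentrated a distribution, the lower its entropy

Entropies:
  H(A) = 0.9367 bits
  H(B) = 2.2265 bits
  H(C) = 2.3219 bits

Ranking: C > B > A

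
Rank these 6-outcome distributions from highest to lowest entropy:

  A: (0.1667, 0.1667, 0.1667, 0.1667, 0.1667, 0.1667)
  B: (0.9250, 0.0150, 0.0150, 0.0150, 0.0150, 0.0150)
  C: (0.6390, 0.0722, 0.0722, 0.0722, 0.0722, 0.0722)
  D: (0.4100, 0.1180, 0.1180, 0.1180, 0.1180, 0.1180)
A > D > C > B

Key insight: Entropy is maximized by uniform distributions and minimized by concentrated distributions.

Entropies:
  H(A) = 2.5850 bits
  H(B) = 0.5585 bits
  H(C) = 1.7817 bits
  H(D) = 2.3464 bits

Ranking: A > D > C > B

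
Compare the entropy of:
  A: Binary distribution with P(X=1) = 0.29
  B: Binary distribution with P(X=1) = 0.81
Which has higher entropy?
A

For binary distributions, entropy is maximized at p=0.5 and decreases as p moves toward 0 or 1.

H(A) = H(0.29) = 0.8687 bits
H(B) = H(0.81) = 0.7015 bits

Distribution A (p=0.29) is closer to uniform (p=0.5), so it has higher entropy.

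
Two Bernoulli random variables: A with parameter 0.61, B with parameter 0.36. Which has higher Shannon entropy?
A

For binary distributions, entropy is maximized at p=0.5 and decreases as p moves toward 0 or 1.

H(A) = H(0.61) = 0.9648 bits
H(B) = H(0.36) = 0.9427 bits

Distribution A (p=0.61) is closer to uniform (p=0.5), so it has higher entropy.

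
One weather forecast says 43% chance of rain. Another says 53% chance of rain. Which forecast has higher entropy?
53% forecast

Treat each forecast as a Bernoulli distribution. Binary entropy is maximized at p=0.5 and falls off symmetrically toward 0 or 1. The 53% forecast is closer to 50%, so it is more uncertain. H(43%) ≈ 0.986 bits, H(53%) ≈ 0.997 bits.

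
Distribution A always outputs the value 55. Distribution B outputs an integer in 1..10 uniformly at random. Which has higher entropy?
B

A is deterministic, so H(A) = 0. B is uniform over 10 outcomes, so H(B) = log₂(10) = 3.322 bits. Any distribution with genuine randomness has higher entropy than a deterministic one.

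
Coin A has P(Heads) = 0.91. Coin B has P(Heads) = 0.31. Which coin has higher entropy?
B

For binary distributions, entropy is maximized at p=0.5 and decreases as p moves toward 0 or 1.

H(A) = H(0.91) = 0.4365 bits
H(B) = H(0.31) = 0.8932 bits

Distribution B (p=0.31) is closer to uniform (p=0.5), so it has higher entropy.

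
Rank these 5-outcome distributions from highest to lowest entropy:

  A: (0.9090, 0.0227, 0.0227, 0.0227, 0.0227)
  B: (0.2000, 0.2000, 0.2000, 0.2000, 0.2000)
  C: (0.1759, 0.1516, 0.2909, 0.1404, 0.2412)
B > C > A

Key insight: Entropy is maximized by uniform distributions and minimized by concentrated distributions.

- Uniform distributions have maximum entropy log₂(5) = 2.3219 bits
- The more "peaked" or concentrated a distribution, the lower its entropy

Entropies:
  H(A) = 0.6218 bits
  H(B) = 2.3219 bits
  H(C) = 2.2644 bits

Ranking: B > C > A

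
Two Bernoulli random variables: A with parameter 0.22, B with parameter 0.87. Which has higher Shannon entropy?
A

For binary distributions, entropy is maximized at p=0.5 and decreases as p moves toward 0 or 1.

H(A) = H(0.22) = 0.7602 bits
H(B) = H(0.87) = 0.5574 bits

Distribution A (p=0.22) is closer to uniform (p=0.5), so it has higher entropy.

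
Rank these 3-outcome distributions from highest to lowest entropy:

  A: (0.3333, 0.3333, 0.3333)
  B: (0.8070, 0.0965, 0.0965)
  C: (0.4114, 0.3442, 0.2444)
A > C > B

Key insight: Entropy is maximized by uniform distributions and minimized by concentrated distributions.

- Uniform distributions have maximum entropy log₂(3) = 1.5850 bits
- The more "peaked" or concentrated a distribution, the lower its entropy

Entropies:
  H(A) = 1.5850 bits
  H(B) = 0.9007 bits
  H(C) = 1.5536 bits

Ranking: A > C > B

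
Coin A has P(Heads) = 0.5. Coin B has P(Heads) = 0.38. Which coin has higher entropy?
A

For binary distributions, entropy is maximized at p=0.5 and decreases as p moves toward 0 or 1.

H(A) = H(0.5) = 1.0000 bits
H(B) = H(0.38) = 0.9580 bits

Distribution A (p=0.5) is closer to uniform (p=0.5), so it has higher entropy.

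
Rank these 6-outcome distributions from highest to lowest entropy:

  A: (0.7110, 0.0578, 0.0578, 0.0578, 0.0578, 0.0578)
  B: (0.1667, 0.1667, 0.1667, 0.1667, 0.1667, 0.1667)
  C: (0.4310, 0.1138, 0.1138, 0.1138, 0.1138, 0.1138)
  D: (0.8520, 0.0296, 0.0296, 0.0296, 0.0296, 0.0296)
B > C > A > D

Key insight: Entropy is maximized by uniform distributions and minimized by concentrated distributions.

Entropies:
  H(A) = 1.5385 bits
  H(B) = 2.5850 bits
  H(C) = 2.3074 bits
  H(D) = 0.9485 bits

Ranking: B > C > A > D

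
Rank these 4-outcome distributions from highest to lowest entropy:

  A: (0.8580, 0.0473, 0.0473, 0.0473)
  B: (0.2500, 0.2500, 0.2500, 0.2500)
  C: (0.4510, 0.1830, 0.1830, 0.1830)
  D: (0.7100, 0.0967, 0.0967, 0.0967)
B > C > D > A

Key insight: Entropy is maximized by uniform distributions and minimized by concentrated distributions.

Entropies:
  H(A) = 0.8145 bits
  H(B) = 2.0000 bits
  H(C) = 1.8632 bits
  H(D) = 1.3284 bits

Ranking: B > C > D > A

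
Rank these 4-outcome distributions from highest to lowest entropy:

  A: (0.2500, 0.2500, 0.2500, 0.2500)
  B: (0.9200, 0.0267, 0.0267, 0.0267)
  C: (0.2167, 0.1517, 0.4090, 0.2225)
A > C > B

Key insight: Entropy is maximized by uniform distributions and minimized by concentrated distributions.

- Uniform distributions have maximum entropy log₂(4) = 2.0000 bits
- The more "peaked" or concentrated a distribution, the lower its entropy

Entropies:
  H(A) = 2.0000 bits
  H(B) = 0.5290 bits
  H(C) = 1.9008 bits

Ranking: A > C > B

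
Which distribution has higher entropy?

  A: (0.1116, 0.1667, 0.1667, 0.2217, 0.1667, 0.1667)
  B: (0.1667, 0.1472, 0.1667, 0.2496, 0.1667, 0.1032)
A

Both distributions are close to uniform, making this a harder comparison.

H(A) = 2.5582 bits
H(B) = 2.5372 bits

The distribution closer to uniform has higher entropy.
Answer: A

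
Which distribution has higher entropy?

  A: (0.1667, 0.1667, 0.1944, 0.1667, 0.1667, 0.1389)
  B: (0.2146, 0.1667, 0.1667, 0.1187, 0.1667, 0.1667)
A

Both distributions are close to uniform, making this a harder comparison.

H(A) = 2.5783 bits
H(B) = 2.5648 bits

The distribution closer to uniform has higher entropy.
Answer: A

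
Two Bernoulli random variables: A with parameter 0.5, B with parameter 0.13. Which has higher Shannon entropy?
A

For binary distributions, entropy is maximized at p=0.5 and decreases as p moves toward 0 or 1.

H(A) = H(0.5) = 1.0000 bits
H(B) = H(0.13) = 0.5574 bits

Distribution A (p=0.5) is closer to uniform (p=0.5), so it has higher entropy.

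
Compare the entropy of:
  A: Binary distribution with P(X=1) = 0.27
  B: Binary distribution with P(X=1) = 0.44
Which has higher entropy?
B

For binary distributions, entropy is maximized at p=0.5 and decreases as p moves toward 0 or 1.

H(A) = H(0.27) = 0.8415 bits
H(B) = H(0.44) = 0.9896 bits

Distribution B (p=0.44) is closer to uniform (p=0.5), so it has higher entropy.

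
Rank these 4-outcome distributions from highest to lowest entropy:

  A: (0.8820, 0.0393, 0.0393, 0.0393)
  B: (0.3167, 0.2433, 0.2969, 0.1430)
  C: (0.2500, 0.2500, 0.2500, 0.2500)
C > B > A

Key insight: Entropy is maximized by uniform distributions and minimized by concentrated distributions.

- Uniform distributions have maximum entropy log₂(4) = 2.0000 bits
- The more "peaked" or concentrated a distribution, the lower its entropy

Entropies:
  H(A) = 0.7106 bits
  H(B) = 1.9429 bits
  H(C) = 2.0000 bits

Ranking: C > B > A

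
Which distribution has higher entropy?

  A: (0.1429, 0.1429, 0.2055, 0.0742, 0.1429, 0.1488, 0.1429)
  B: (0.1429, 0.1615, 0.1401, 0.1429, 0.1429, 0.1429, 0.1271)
B

Both distributions are close to uniform, making this a harder comparison.

H(A) = 2.7608 bits
H(B) = 2.8043 bits

The distribution closer to uniform has higher entropy.
Answer: B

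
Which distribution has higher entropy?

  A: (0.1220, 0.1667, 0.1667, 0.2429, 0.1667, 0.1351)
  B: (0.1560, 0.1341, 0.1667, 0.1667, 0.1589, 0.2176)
B

Both distributions are close to uniform, making this a harder comparison.

H(A) = 2.5488 bits
H(B) = 2.5690 bits

The distribution closer to uniform has higher entropy.
Answer: B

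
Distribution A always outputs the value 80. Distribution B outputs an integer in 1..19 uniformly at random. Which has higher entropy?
B

A is deterministic, so H(A) = 0. B is uniform over 19 outcomes, so H(B) = log₂(19) = 4.248 bits. Any distribution with genuine randomness has higher entropy than a deterministic one.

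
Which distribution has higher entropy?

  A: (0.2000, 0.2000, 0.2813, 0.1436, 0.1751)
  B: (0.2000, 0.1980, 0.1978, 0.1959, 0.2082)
B

Both distributions are close to uniform, making this a harder comparison.

H(A) = 2.2857 bits
H(B) = 2.3216 bits

The distribution closer to uniform has higher entropy.
Answer: B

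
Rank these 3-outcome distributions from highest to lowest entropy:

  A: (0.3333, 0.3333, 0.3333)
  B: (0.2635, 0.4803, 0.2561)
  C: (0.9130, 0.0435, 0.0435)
A > B > C

Key insight: Entropy is maximized by uniform distributions and minimized by concentrated distributions.

- Uniform distributions have maximum entropy log₂(3) = 1.5850 bits
- The more "peaked" or concentrated a distribution, the lower its entropy

Entropies:
  H(A) = 1.5850 bits
  H(B) = 1.5185 bits
  H(C) = 0.5134 bits

Ranking: A > B > C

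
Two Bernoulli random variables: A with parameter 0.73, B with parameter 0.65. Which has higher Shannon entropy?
B

For binary distributions, entropy is maximized at p=0.5 and decreases as p moves toward 0 or 1.

H(A) = H(0.73) = 0.8415 bits
H(B) = H(0.65) = 0.9341 bits

Distribution B (p=0.65) is closer to uniform (p=0.5), so it has higher entropy.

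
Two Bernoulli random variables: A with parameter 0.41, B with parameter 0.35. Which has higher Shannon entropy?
A

For binary distributions, entropy is maximized at p=0.5 and decreases as p moves toward 0 or 1.

H(A) = H(0.41) = 0.9765 bits
H(B) = H(0.35) = 0.9341 bits

Distribution A (p=0.41) is closer to uniform (p=0.5), so it has higher entropy.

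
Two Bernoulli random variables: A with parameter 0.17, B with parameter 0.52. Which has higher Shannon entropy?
B

For binary distributions, entropy is maximized at p=0.5 and decreases as p moves toward 0 or 1.

H(A) = H(0.17) = 0.6577 bits
H(B) = H(0.52) = 0.9988 bits

Distribution B (p=0.52) is closer to uniform (p=0.5), so it has higher entropy.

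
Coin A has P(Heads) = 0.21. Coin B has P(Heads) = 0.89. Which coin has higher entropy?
A

For binary distributions, entropy is maximized at p=0.5 and decreases as p moves toward 0 or 1.

H(A) = H(0.21) = 0.7415 bits
H(B) = H(0.89) = 0.4999 bits

Distribution A (p=0.21) is closer to uniform (p=0.5), so it has higher entropy.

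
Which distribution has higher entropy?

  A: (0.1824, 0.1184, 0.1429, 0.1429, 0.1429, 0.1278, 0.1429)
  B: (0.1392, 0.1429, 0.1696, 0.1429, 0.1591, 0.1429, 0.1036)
A

Both distributions are close to uniform, making this a harder comparison.

H(A) = 2.7957 bits
H(B) = 2.7940 bits

The distribution closer to uniform has higher entropy.
Answer: A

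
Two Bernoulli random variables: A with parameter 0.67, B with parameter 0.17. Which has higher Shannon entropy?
A

For binary distributions, entropy is maximized at p=0.5 and decreases as p moves toward 0 or 1.

H(A) = H(0.67) = 0.9149 bits
H(B) = H(0.17) = 0.6577 bits

Distribution A (p=0.67) is closer to uniform (p=0.5), so it has higher entropy.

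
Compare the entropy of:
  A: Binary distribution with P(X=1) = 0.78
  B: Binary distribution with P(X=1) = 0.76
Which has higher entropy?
B

For binary distributions, entropy is maximized at p=0.5 and decreases as p moves toward 0 or 1.

H(A) = H(0.78) = 0.7602 bits
H(B) = H(0.76) = 0.7950 bits

Distribution B (p=0.76) is closer to uniform (p=0.5), so it has higher entropy.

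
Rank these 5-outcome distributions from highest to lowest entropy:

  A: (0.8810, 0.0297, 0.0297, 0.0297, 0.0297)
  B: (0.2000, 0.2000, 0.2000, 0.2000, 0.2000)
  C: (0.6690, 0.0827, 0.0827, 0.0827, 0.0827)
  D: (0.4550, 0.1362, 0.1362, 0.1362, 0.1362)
B > D > C > A

Key insight: Entropy is maximized by uniform distributions and minimized by concentrated distributions.

Entropies:
  H(A) = 0.7645 bits
  H(B) = 2.3219 bits
  H(C) = 1.5779 bits
  H(D) = 2.0841 bits

Ranking: B > D > C > A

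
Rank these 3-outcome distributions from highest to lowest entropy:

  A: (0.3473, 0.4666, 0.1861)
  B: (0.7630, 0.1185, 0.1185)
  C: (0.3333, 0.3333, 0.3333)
C > A > B

Key insight: Entropy is maximized by uniform distributions and minimized by concentrated distributions.

- Uniform distributions have maximum entropy log₂(3) = 1.5850 bits
- The more "peaked" or concentrated a distribution, the lower its entropy

Entropies:
  H(A) = 1.4945 bits
  H(B) = 1.0270 bits
  H(C) = 1.5850 bits

Ranking: C > A > B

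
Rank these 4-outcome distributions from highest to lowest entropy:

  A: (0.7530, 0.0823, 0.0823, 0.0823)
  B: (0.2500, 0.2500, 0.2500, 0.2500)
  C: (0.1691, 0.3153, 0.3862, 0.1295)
B > C > A

Key insight: Entropy is maximized by uniform distributions and minimized by concentrated distributions.

- Uniform distributions have maximum entropy log₂(4) = 2.0000 bits
- The more "peaked" or concentrated a distribution, the lower its entropy

Entropies:
  H(A) = 1.1980 bits
  H(B) = 2.0000 bits
  H(C) = 1.8705 bits

Ranking: B > C > A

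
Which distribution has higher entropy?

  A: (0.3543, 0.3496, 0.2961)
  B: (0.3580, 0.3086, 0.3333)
B

Both distributions are close to uniform, making this a harder comparison.

H(A) = 1.5803 bits
H(B) = 1.5823 bits

The distribution closer to uniform has higher entropy.
Answer: B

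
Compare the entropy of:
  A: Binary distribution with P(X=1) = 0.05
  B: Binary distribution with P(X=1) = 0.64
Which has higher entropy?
B

For binary distributions, entropy is maximized at p=0.5 and decreases as p moves toward 0 or 1.

H(A) = H(0.05) = 0.2864 bits
H(B) = H(0.64) = 0.9427 bits

Distribution B (p=0.64) is closer to uniform (p=0.5), so it has higher entropy.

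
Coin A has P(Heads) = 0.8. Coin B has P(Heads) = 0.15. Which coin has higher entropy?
A

For binary distributions, entropy is maximized at p=0.5 and decreases as p moves toward 0 or 1.

H(A) = H(0.8) = 0.7219 bits
H(B) = H(0.15) = 0.6098 bits

Distribution A (p=0.8) is closer to uniform (p=0.5), so it has higher entropy.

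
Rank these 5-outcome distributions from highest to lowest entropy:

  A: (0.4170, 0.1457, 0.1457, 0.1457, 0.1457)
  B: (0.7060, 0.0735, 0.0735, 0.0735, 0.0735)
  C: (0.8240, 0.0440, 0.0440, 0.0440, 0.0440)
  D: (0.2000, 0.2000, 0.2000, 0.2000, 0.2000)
D > A > B > C

Key insight: Entropy is maximized by uniform distributions and minimized by concentrated distributions.

Entropies:
  H(A) = 2.1460 bits
  H(B) = 1.4618 bits
  H(C) = 1.0232 bits
  H(D) = 2.3219 bits

Ranking: D > A > B > C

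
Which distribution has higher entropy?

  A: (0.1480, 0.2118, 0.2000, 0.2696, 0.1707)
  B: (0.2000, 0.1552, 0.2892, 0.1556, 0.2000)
A

Both distributions are close to uniform, making this a harder comparison.

H(A) = 2.2917 bits
H(B) = 2.2812 bits

The distribution closer to uniform has higher entropy.
Answer: A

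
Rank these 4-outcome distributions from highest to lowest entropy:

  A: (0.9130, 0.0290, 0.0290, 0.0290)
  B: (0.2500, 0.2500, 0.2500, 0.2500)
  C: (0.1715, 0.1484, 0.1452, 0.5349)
B > C > A

Key insight: Entropy is maximized by uniform distributions and minimized by concentrated distributions.

- Uniform distributions have maximum entropy log₂(4) = 2.0000 bits
- The more "peaked" or concentrated a distribution, the lower its entropy

Entropies:
  H(A) = 0.5643 bits
  H(B) = 2.0000 bits
  H(C) = 1.7317 bits

Ranking: B > C > A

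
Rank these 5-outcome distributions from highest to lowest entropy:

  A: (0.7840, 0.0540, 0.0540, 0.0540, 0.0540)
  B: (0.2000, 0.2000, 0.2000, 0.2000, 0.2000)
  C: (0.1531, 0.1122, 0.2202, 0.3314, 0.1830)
B > C > A

Key insight: Entropy is maximized by uniform distributions and minimized by concentrated distributions.

- Uniform distributions have maximum entropy log₂(5) = 2.3219 bits
- The more "peaked" or concentrated a distribution, the lower its entropy

Entropies:
  H(A) = 1.1848 bits
  H(B) = 2.3219 bits
  H(C) = 2.2258 bits

Ranking: B > C > A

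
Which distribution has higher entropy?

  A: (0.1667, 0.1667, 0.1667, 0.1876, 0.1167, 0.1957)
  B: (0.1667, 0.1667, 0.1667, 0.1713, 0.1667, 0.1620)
B

Both distributions are close to uniform, making this a harder comparison.

H(A) = 2.5676 bits
H(B) = 2.5848 bits

The distribution closer to uniform has higher entropy.
Answer: B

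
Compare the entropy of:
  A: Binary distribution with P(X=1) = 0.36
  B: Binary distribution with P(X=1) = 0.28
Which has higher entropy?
A

For binary distributions, entropy is maximized at p=0.5 and decreases as p moves toward 0 or 1.

H(A) = H(0.36) = 0.9427 bits
H(B) = H(0.28) = 0.8555 bits

Distribution A (p=0.36) is closer to uniform (p=0.5), so it has higher entropy.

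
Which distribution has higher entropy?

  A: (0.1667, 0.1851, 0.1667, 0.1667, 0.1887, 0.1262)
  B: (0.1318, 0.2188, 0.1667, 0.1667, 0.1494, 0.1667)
A

Both distributions are close to uniform, making this a harder comparison.

H(A) = 2.5738 bits
H(B) = 2.5672 bits

The distribution closer to uniform has higher entropy.
Answer: A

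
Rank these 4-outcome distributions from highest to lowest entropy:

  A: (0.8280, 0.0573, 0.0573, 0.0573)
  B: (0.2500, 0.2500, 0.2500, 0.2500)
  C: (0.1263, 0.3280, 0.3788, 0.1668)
B > C > A

Key insight: Entropy is maximized by uniform distributions and minimized by concentrated distributions.

- Uniform distributions have maximum entropy log₂(4) = 2.0000 bits
- The more "peaked" or concentrated a distribution, the lower its entropy

Entropies:
  H(A) = 0.9349 bits
  H(B) = 2.0000 bits
  H(C) = 1.8661 bits

Ranking: B > C > A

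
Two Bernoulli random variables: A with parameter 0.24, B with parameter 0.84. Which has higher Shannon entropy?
A

For binary distributions, entropy is maximized at p=0.5 and decreases as p moves toward 0 or 1.

H(A) = H(0.24) = 0.7950 bits
H(B) = H(0.84) = 0.6343 bits

Distribution A (p=0.24) is closer to uniform (p=0.5), so it has higher entropy.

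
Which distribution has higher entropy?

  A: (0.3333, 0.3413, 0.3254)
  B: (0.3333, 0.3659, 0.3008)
A

Both distributions are close to uniform, making this a harder comparison.

H(A) = 1.5847 bits
H(B) = 1.5804 bits

The distribution closer to uniform has higher entropy.
Answer: A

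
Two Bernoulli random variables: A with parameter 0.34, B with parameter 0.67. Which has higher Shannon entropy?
A

For binary distributions, entropy is maximized at p=0.5 and decreases as p moves toward 0 or 1.

H(A) = H(0.34) = 0.9248 bits
H(B) = H(0.67) = 0.9149 bits

Distribution A (p=0.34) is closer to uniform (p=0.5), so it has higher entropy.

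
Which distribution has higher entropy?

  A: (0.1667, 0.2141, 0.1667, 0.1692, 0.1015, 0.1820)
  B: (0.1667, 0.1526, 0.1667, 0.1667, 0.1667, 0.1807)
B

Both distributions are close to uniform, making this a harder comparison.

H(A) = 2.5536 bits
H(B) = 2.5832 bits

The distribution closer to uniform has higher entropy.
Answer: B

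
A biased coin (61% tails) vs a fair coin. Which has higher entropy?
Fair coin

The fair coin is uniform (p=0.5), maximizing binary entropy at 1 bit. The biased coin has H(0.61) ≈ 0.965 bits — its outcome is more predictable, so its entropy is lower.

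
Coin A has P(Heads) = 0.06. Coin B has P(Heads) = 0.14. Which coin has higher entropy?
B

For binary distributions, entropy is maximized at p=0.5 and decreases as p moves toward 0 or 1.

H(A) = H(0.06) = 0.3274 bits
H(B) = H(0.14) = 0.5842 bits

Distribution B (p=0.14) is closer to uniform (p=0.5), so it has higher entropy.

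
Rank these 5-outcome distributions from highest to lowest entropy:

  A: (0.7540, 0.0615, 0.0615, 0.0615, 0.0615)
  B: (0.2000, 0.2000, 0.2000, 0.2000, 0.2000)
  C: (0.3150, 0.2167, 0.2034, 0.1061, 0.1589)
B > C > A

Key insight: Entropy is maximized by uniform distributions and minimized by concentrated distributions.

- Uniform distributions have maximum entropy log₂(5) = 2.3219 bits
- The more "peaked" or concentrated a distribution, the lower its entropy

Entropies:
  H(A) = 1.2969 bits
  H(B) = 2.3219 bits
  H(C) = 2.2354 bits

Ranking: B > C > A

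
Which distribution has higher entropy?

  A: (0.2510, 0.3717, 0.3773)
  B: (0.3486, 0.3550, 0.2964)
B

Both distributions are close to uniform, making this a harder comparison.

H(A) = 1.5618 bits
H(B) = 1.5804 bits

The distribution closer to uniform has higher entropy.
Answer: B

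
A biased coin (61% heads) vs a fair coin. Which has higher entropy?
Fair coin

The fair coin is uniform (p=0.5), maximizing binary entropy at 1 bit. The biased coin has H(0.61) ≈ 0.965 bits — its outcome is more predictable, so its entropy is lower.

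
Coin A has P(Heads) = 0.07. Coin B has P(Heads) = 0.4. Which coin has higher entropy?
B

For binary distributions, entropy is maximized at p=0.5 and decreases as p moves toward 0 or 1.

H(A) = H(0.07) = 0.3659 bits
H(B) = H(0.4) = 0.9710 bits

Distribution B (p=0.4) is closer to uniform (p=0.5), so it has higher entropy.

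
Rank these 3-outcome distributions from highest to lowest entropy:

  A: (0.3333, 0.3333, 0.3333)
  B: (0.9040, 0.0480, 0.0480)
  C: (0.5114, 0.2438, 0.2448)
A > C > B

Key insight: Entropy is maximized by uniform distributions and minimized by concentrated distributions.

- Uniform distributions have maximum entropy log₂(3) = 1.5850 bits
- The more "peaked" or concentrated a distribution, the lower its entropy

Entropies:
  H(A) = 1.5850 bits
  H(B) = 0.5522 bits
  H(C) = 1.4882 bits

Ranking: A > C > B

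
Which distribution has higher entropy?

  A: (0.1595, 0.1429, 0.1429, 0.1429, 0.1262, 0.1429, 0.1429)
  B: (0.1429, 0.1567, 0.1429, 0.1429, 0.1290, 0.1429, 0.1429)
B

Both distributions are close to uniform, making this a harder comparison.

H(A) = 2.8045 bits
H(B) = 2.8054 bits

The distribution closer to uniform has higher entropy.
Answer: B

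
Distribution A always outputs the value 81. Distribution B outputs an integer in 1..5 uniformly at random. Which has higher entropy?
B

A is deterministic, so H(A) = 0. B is uniform over 5 outcomes, so H(B) = log₂(5) = 2.322 bits. Any distribution with genuine randomness has higher entropy than a deterministic one.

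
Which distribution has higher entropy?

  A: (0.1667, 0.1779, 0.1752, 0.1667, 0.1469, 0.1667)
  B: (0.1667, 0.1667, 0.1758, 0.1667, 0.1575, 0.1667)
B

Both distributions are close to uniform, making this a harder comparison.

H(A) = 2.5823 bits
H(B) = 2.5842 bits

The distribution closer to uniform has higher entropy.
Answer: B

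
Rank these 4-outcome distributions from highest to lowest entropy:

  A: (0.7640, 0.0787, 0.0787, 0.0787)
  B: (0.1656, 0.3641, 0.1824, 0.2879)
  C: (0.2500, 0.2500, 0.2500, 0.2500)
C > B > A

Key insight: Entropy is maximized by uniform distributions and minimized by concentrated distributions.

- Uniform distributions have maximum entropy log₂(4) = 2.0000 bits
- The more "peaked" or concentrated a distribution, the lower its entropy

Entropies:
  H(A) = 1.1624 bits
  H(B) = 1.9252 bits
  H(C) = 2.0000 bits

Ranking: C > B > A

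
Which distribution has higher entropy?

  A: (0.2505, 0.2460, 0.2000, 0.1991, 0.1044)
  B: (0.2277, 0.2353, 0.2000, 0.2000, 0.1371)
B

Both distributions are close to uniform, making this a harder comparison.

H(A) = 2.2663 bits
H(B) = 2.2990 bits

The distribution closer to uniform has higher entropy.
Answer: B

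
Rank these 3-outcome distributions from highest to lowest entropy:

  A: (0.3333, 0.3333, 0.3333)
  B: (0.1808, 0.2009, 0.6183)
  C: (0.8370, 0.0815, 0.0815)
A > B > C

Key insight: Entropy is maximized by uniform distributions and minimized by concentrated distributions.

- Uniform distributions have maximum entropy log₂(3) = 1.5850 bits
- The more "peaked" or concentrated a distribution, the lower its entropy

Entropies:
  H(A) = 1.5850 bits
  H(B) = 1.3402 bits
  H(C) = 0.8044 bits

Ranking: A > B > C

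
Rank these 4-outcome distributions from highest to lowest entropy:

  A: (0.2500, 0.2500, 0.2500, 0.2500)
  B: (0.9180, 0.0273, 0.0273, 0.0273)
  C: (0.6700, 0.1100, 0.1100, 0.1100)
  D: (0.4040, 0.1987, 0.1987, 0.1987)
A > D > C > B

Key insight: Entropy is maximized by uniform distributions and minimized by concentrated distributions.

Entropies:
  H(A) = 2.0000 bits
  H(B) = 0.5392 bits
  H(C) = 1.4380 bits
  H(D) = 1.9179 bits

Ranking: A > D > C > B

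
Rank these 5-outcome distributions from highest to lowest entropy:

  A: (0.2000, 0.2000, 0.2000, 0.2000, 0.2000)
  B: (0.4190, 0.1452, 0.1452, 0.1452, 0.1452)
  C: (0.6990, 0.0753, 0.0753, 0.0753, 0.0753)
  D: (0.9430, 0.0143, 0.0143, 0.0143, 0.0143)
A > B > C > D

Key insight: Entropy is maximized by uniform distributions and minimized by concentrated distributions.

Entropies:
  H(A) = 2.3219 bits
  H(B) = 2.1430 bits
  H(C) = 1.4845 bits
  H(D) = 0.4294 bits

Ranking: A > B > C > D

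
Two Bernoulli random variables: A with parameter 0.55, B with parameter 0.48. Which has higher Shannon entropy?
B

For binary distributions, entropy is maximized at p=0.5 and decreases as p moves toward 0 or 1.

H(A) = H(0.55) = 0.9928 bits
H(B) = H(0.48) = 0.9988 bits

Distribution B (p=0.48) is closer to uniform (p=0.5), so it has higher entropy.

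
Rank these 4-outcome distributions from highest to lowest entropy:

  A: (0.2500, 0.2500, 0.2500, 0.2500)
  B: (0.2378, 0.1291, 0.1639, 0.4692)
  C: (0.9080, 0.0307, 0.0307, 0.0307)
A > B > C

Key insight: Entropy is maximized by uniform distributions and minimized by concentrated distributions.

- Uniform distributions have maximum entropy log₂(4) = 2.0000 bits
- The more "peaked" or concentrated a distribution, the lower its entropy

Entropies:
  H(A) = 2.0000 bits
  H(B) = 1.8140 bits
  H(C) = 0.5889 bits

Ranking: A > B > C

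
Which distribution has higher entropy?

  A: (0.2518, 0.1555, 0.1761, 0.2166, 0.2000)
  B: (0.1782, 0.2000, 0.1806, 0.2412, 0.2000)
B

Both distributions are close to uniform, making this a harder comparison.

H(A) = 2.3021 bits
H(B) = 2.3130 bits

The distribution closer to uniform has higher entropy.
Answer: B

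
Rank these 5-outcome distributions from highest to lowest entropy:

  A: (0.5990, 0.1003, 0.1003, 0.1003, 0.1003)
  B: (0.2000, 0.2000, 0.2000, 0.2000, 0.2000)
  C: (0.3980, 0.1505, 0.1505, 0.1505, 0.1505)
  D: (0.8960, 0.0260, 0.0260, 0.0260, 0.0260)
B > C > A > D

Key insight: Entropy is maximized by uniform distributions and minimized by concentrated distributions.

Entropies:
  H(A) = 1.7735 bits
  H(B) = 2.3219 bits
  H(C) = 2.1738 bits
  H(D) = 0.6895 bits

Ranking: B > C > A > D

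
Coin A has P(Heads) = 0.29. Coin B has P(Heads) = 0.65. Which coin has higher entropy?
B

For binary distributions, entropy is maximized at p=0.5 and decreases as p moves toward 0 or 1.

H(A) = H(0.29) = 0.8687 bits
H(B) = H(0.65) = 0.9341 bits

Distribution B (p=0.65) is closer to uniform (p=0.5), so it has higher entropy.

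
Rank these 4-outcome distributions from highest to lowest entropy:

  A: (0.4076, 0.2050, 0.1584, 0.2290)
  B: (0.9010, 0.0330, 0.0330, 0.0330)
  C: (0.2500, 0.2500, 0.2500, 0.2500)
C > A > B

Key insight: Entropy is maximized by uniform distributions and minimized by concentrated distributions.

- Uniform distributions have maximum entropy log₂(4) = 2.0000 bits
- The more "peaked" or concentrated a distribution, the lower its entropy

Entropies:
  H(A) = 1.9045 bits
  H(B) = 0.6227 bits
  H(C) = 2.0000 bits

Ranking: C > A > B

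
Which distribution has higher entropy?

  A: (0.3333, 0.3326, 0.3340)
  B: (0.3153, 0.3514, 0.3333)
A

Both distributions are close to uniform, making this a harder comparison.

H(A) = 1.5850 bits
H(B) = 1.5836 bits

The distribution closer to uniform has higher entropy.
Answer: A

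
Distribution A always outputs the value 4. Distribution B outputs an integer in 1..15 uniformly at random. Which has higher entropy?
B

A is deterministic, so H(A) = 0. B is uniform over 15 outcomes, so H(B) = log₂(15) = 3.907 bits. Any distribution with genuine randomness has higher entropy than a deterministic one.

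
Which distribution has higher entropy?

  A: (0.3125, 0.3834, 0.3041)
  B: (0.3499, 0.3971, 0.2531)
A

Both distributions are close to uniform, making this a harder comparison.

H(A) = 1.5769 bits
H(B) = 1.5609 bits

The distribution closer to uniform has higher entropy.
Answer: A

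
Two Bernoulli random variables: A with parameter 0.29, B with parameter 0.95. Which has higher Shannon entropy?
A

For binary distributions, entropy is maximized at p=0.5 and decreases as p moves toward 0 or 1.

H(A) = H(0.29) = 0.8687 bits
H(B) = H(0.95) = 0.2864 bits

Distribution A (p=0.29) is closer to uniform (p=0.5), so it has higher entropy.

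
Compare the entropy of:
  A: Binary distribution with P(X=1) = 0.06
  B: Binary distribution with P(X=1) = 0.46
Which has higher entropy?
B

For binary distributions, entropy is maximized at p=0.5 and decreases as p moves toward 0 or 1.

H(A) = H(0.06) = 0.3274 bits
H(B) = H(0.46) = 0.9954 bits

Distribution B (p=0.46) is closer to uniform (p=0.5), so it has higher entropy.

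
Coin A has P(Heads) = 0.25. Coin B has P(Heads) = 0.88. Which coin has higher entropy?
A

For binary distributions, entropy is maximized at p=0.5 and decreases as p moves toward 0 or 1.

H(A) = H(0.25) = 0.8113 bits
H(B) = H(0.88) = 0.5294 bits

Distribution A (p=0.25) is closer to uniform (p=0.5), so it has higher entropy.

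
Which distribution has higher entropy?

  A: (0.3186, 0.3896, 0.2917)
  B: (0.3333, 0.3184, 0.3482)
B

Both distributions are close to uniform, making this a harder comparison.

H(A) = 1.5741 bits
H(B) = 1.5840 bits

The distribution closer to uniform has higher entropy.
Answer: B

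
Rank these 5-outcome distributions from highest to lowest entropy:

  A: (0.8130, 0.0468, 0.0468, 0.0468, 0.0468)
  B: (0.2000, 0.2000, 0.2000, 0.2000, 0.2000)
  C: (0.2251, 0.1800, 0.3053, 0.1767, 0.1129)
B > C > A

Key insight: Entropy is maximized by uniform distributions and minimized by concentrated distributions.

- Uniform distributions have maximum entropy log₂(5) = 2.3219 bits
- The more "peaked" or concentrated a distribution, the lower its entropy

Entropies:
  H(A) = 1.0692 bits
  H(B) = 2.3219 bits
  H(C) = 2.2492 bits

Ranking: B > C > A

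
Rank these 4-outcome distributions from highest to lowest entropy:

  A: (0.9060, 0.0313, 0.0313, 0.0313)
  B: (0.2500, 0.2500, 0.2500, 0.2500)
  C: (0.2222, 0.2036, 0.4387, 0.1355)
B > C > A

Key insight: Entropy is maximized by uniform distributions and minimized by concentrated distributions.

- Uniform distributions have maximum entropy log₂(4) = 2.0000 bits
- The more "peaked" or concentrated a distribution, the lower its entropy

Entropies:
  H(A) = 0.5987 bits
  H(B) = 2.0000 bits
  H(C) = 1.8619 bits

Ranking: B > C > A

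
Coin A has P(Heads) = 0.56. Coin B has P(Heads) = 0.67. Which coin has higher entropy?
A

For binary distributions, entropy is maximized at p=0.5 and decreases as p moves toward 0 or 1.

H(A) = H(0.56) = 0.9896 bits
H(B) = H(0.67) = 0.9149 bits

Distribution A (p=0.56) is closer to uniform (p=0.5), so it has higher entropy.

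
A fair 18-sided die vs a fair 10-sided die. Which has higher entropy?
18-sided die

Both are uniform distributions; for uniform over n outcomes, H = log₂(n). H(18-sided) = log₂(18) = 4.170 bits and H(10-sided) = log₂(10) = 3.322 bits. More outcomes in a uniform distribution means higher entropy.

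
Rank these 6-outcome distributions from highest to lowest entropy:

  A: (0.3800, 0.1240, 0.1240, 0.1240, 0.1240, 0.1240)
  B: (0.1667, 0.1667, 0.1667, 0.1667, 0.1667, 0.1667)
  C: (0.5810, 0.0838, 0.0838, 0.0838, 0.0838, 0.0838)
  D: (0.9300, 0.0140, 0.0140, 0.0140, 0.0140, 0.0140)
B > A > C > D

Key insight: Entropy is maximized by uniform distributions and minimized by concentrated distributions.

Entropies:
  H(A) = 2.3976 bits
  H(B) = 2.5850 bits
  H(C) = 1.9539 bits
  H(D) = 0.5285 bits

Ranking: B > A > C > D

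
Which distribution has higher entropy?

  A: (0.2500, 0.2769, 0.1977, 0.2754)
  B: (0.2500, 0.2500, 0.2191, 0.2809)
B

Both distributions are close to uniform, making this a harder comparison.

H(A) = 1.9877 bits
H(B) = 1.9945 bits

The distribution closer to uniform has higher entropy.
Answer: B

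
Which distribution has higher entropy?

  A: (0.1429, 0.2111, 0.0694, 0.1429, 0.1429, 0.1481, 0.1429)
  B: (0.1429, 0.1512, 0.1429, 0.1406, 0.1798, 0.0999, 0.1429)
B

Both distributions are close to uniform, making this a harder comparison.

H(A) = 2.7530 bits
H(B) = 2.7902 bits

The distribution closer to uniform has higher entropy.
Answer: B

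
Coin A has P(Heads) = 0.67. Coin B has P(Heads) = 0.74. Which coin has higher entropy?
A

For binary distributions, entropy is maximized at p=0.5 and decreases as p moves toward 0 or 1.

H(A) = H(0.67) = 0.9149 bits
H(B) = H(0.74) = 0.8267 bits

Distribution A (p=0.67) is closer to uniform (p=0.5), so it has higher entropy.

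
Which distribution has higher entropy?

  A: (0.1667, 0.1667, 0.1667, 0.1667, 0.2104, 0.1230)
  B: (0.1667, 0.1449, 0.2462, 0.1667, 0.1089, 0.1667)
A

Both distributions are close to uniform, making this a harder comparison.

H(A) = 2.5682 bits
H(B) = 2.5425 bits

The distribution closer to uniform has higher entropy.
Answer: A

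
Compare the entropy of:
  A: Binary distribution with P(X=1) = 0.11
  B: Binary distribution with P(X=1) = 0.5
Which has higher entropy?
B

For binary distributions, entropy is maximized at p=0.5 and decreases as p moves toward 0 or 1.

H(A) = H(0.11) = 0.4999 bits
H(B) = H(0.5) = 1.0000 bits

Distribution B (p=0.5) is closer to uniform (p=0.5), so it has higher entropy.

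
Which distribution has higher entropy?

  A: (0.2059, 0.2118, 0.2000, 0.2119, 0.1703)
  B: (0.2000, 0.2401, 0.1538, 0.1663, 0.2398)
A

Both distributions are close to uniform, making this a harder comparison.

H(A) = 2.3175 bits
H(B) = 2.2984 bits

The distribution closer to uniform has higher entropy.
Answer: A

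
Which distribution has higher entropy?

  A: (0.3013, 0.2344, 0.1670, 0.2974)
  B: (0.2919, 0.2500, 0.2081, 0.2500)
B

Both distributions are close to uniform, making this a harder comparison.

H(A) = 1.9635 bits
H(B) = 1.9898 bits

The distribution closer to uniform has higher entropy.
Answer: B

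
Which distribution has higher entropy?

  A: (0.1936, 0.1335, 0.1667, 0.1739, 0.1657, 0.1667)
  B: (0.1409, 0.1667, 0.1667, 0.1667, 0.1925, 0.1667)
B

Both distributions are close to uniform, making this a harder comparison.

H(A) = 2.5767 bits
H(B) = 2.5792 bits

The distribution closer to uniform has higher entropy.
Answer: B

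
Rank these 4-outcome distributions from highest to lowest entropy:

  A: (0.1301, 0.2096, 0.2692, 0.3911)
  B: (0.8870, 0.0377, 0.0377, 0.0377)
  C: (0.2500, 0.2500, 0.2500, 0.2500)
C > A > B

Key insight: Entropy is maximized by uniform distributions and minimized by concentrated distributions.

- Uniform distributions have maximum entropy log₂(4) = 2.0000 bits
- The more "peaked" or concentrated a distribution, the lower its entropy

Entropies:
  H(A) = 1.8947 bits
  H(B) = 0.6880 bits
  H(C) = 2.0000 bits

Ranking: C > A > B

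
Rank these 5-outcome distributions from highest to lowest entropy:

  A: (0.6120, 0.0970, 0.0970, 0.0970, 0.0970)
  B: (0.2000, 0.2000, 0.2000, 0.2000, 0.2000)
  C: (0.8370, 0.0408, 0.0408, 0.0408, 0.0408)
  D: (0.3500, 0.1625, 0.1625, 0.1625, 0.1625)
B > D > A > C

Key insight: Entropy is maximized by uniform distributions and minimized by concentrated distributions.

Entropies:
  H(A) = 1.7395 bits
  H(B) = 2.3219 bits
  H(C) = 0.9674 bits
  H(D) = 2.2341 bits

Ranking: B > D > A > C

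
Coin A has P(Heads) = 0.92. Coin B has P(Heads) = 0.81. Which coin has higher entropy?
B

For binary distributions, entropy is maximized at p=0.5 and decreases as p moves toward 0 or 1.

H(A) = H(0.92) = 0.4022 bits
H(B) = H(0.81) = 0.7015 bits

Distribution B (p=0.81) is closer to uniform (p=0.5), so it has higher entropy.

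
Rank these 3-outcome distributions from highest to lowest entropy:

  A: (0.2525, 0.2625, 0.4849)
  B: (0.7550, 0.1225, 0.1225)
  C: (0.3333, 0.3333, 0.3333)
C > A > B

Key insight: Entropy is maximized by uniform distributions and minimized by concentrated distributions.

- Uniform distributions have maximum entropy log₂(3) = 1.5850 bits
- The more "peaked" or concentrated a distribution, the lower its entropy

Entropies:
  H(A) = 1.5143 bits
  H(B) = 1.0483 bits
  H(C) = 1.5850 bits

Ranking: C > A > B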